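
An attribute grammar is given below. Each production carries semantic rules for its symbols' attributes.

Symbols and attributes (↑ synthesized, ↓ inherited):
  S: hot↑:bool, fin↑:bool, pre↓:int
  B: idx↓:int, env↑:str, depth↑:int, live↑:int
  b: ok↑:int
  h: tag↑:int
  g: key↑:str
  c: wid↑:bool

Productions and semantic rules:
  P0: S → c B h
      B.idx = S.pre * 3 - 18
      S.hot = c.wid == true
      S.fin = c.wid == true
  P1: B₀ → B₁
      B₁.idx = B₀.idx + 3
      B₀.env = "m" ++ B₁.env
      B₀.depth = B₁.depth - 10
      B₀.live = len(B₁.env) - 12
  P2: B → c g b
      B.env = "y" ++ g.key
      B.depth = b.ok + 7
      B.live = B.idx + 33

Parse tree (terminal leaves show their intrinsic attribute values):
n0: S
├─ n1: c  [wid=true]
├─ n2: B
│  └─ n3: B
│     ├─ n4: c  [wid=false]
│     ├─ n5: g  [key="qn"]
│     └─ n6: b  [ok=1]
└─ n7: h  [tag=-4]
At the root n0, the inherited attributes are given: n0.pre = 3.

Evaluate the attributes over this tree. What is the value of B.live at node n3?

1. n0.pre = 3  [given at root]
2. n1.wid = true  [terminal]
3. n2.idx = -9  [S.pre * 3 - 18]
4. n3.idx = -6  [B₀.idx + 3]
5. n4.wid = false  [terminal]
6. n5.key = "qn"  [terminal]
7. n6.ok = 1  [terminal]
8. n3.env = "yqn"  ["y" ++ g.key]
9. n3.depth = 8  [b.ok + 7]
10. n3.live = 27  [B.idx + 33]
11. n2.env = "myqn"  ["m" ++ B₁.env]
12. n2.depth = -2  [B₁.depth - 10]
13. n2.live = -9  [len(B₁.env) - 12]
14. n7.tag = -4  [terminal]
15. n0.hot = true  [c.wid == true]
16. n0.fin = true  [c.wid == true]

27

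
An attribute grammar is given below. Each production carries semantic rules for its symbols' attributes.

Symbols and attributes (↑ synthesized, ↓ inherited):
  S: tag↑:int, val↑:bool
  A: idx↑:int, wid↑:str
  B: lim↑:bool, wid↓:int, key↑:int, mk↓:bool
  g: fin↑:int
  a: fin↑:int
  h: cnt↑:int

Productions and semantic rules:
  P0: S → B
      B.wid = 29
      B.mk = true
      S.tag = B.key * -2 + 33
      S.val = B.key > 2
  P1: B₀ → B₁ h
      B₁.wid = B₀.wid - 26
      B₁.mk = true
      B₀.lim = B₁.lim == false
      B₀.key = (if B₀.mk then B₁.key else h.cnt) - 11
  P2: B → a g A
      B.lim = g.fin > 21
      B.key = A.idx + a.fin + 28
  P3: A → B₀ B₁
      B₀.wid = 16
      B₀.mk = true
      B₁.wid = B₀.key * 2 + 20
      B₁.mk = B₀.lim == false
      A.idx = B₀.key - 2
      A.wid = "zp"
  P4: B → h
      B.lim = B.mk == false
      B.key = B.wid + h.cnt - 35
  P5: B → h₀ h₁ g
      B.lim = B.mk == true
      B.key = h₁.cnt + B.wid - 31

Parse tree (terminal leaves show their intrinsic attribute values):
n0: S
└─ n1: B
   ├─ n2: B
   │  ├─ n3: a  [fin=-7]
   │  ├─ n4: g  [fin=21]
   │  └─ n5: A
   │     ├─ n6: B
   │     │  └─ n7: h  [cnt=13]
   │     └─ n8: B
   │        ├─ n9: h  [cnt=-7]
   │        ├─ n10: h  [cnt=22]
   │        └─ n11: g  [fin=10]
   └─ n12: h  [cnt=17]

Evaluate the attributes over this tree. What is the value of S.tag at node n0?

29

1. n1.wid = 29  [29]
2. n1.mk = true  [true]
3. n2.wid = 3  [B₀.wid - 26]
4. n2.mk = true  [true]
5. n3.fin = -7  [terminal]
6. n4.fin = 21  [terminal]
7. n6.wid = 16  [16]
8. n6.mk = true  [true]
9. n7.cnt = 13  [terminal]
10. n6.lim = false  [B.mk == false]
11. n6.key = -6  [B.wid + h.cnt - 35]
12. n8.wid = 8  [B₀.key * 2 + 20]
13. n8.mk = true  [B₀.lim == false]
14. n9.cnt = -7  [terminal]
15. n10.cnt = 22  [terminal]
16. n11.fin = 10  [terminal]
17. n8.lim = true  [B.mk == true]
18. n8.key = -1  [h₁.cnt + B.wid - 31]
19. n5.idx = -8  [B₀.key - 2]
20. n5.wid = "zp"  ["zp"]
21. n2.lim = false  [g.fin > 21]
22. n2.key = 13  [A.idx + a.fin + 28]
23. n12.cnt = 17  [terminal]
24. n1.lim = true  [B₁.lim == false]
25. n1.key = 2  [(if B₀.mk then B₁.key else h.cnt) - 11]
26. n0.tag = 29  [B.key * -2 + 33]
27. n0.val = false  [B.key > 2]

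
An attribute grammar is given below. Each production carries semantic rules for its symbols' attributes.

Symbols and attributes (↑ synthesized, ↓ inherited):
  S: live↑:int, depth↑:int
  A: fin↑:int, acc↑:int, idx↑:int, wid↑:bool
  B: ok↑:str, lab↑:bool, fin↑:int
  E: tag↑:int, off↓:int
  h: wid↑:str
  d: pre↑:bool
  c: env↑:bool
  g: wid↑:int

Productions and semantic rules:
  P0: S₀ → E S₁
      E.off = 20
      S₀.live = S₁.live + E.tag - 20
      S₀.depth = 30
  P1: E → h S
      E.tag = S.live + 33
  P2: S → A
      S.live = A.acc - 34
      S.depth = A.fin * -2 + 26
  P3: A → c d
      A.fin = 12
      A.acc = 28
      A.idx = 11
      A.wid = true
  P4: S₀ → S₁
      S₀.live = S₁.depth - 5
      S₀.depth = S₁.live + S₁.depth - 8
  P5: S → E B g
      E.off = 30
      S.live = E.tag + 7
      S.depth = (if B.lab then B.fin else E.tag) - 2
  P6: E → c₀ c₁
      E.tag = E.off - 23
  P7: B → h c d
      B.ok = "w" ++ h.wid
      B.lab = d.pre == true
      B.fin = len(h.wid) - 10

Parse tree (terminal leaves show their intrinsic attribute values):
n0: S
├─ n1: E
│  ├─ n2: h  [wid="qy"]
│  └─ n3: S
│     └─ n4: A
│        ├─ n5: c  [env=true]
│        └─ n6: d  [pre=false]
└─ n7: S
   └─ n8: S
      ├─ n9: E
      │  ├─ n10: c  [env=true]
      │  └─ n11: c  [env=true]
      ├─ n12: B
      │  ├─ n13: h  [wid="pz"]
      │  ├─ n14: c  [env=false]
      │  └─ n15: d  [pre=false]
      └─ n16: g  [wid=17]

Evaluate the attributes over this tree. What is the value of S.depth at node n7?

11

1. n1.off = 20  [20]
2. n2.wid = "qy"  [terminal]
3. n5.env = true  [terminal]
4. n6.pre = false  [terminal]
5. n4.fin = 12  [12]
6. n4.acc = 28  [28]
7. n4.idx = 11  [11]
8. n4.wid = true  [true]
9. n3.live = -6  [A.acc - 34]
10. n3.depth = 2  [A.fin * -2 + 26]
11. n1.tag = 27  [S.live + 33]
12. n9.off = 30  [30]
13. n10.env = true  [terminal]
14. n11.env = true  [terminal]
15. n9.tag = 7  [E.off - 23]
16. n13.wid = "pz"  [terminal]
17. n14.env = false  [terminal]
18. n15.pre = false  [terminal]
19. n12.ok = "wpz"  ["w" ++ h.wid]
20. n12.lab = false  [d.pre == true]
21. n12.fin = -8  [len(h.wid) - 10]
22. n16.wid = 17  [terminal]
23. n8.live = 14  [E.tag + 7]
24. n8.depth = 5  [(if B.lab then B.fin else E.tag) - 2]
25. n7.live = 0  [S₁.depth - 5]
26. n7.depth = 11  [S₁.live + S₁.depth - 8]
27. n0.live = 7  [S₁.live + E.tag - 20]
28. n0.depth = 30  [30]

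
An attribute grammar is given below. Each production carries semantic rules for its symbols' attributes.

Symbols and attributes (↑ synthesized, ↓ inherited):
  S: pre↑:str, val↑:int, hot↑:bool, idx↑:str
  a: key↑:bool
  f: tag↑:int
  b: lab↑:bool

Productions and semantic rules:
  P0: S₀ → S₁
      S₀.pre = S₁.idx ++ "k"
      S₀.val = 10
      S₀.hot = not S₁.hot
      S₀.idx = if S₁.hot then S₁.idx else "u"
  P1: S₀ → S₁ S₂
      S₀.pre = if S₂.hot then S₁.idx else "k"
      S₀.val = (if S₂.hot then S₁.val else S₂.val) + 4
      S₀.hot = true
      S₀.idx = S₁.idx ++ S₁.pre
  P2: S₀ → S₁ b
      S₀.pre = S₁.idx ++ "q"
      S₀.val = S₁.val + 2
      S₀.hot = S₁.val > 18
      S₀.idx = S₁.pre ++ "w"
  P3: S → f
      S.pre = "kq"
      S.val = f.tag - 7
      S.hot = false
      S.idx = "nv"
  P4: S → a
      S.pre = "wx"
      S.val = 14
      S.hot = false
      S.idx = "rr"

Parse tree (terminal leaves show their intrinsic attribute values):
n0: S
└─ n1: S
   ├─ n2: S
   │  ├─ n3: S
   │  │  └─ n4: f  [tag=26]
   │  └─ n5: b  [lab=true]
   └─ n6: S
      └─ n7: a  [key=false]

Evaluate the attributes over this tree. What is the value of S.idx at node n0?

1. n4.tag = 26  [terminal]
2. n3.pre = "kq"  ["kq"]
3. n3.val = 19  [f.tag - 7]
4. n3.hot = false  [false]
5. n3.idx = "nv"  ["nv"]
6. n5.lab = true  [terminal]
7. n2.pre = "nvq"  [S₁.idx ++ "q"]
8. n2.val = 21  [S₁.val + 2]
9. n2.hot = true  [S₁.val > 18]
10. n2.idx = "kqw"  [S₁.pre ++ "w"]
11. n7.key = false  [terminal]
12. n6.pre = "wx"  ["wx"]
13. n6.val = 14  [14]
14. n6.hot = false  [false]
15. n6.idx = "rr"  ["rr"]
16. n1.pre = "k"  [if S₂.hot then S₁.idx else "k"]
17. n1.val = 18  [(if S₂.hot then S₁.val else S₂.val) + 4]
18. n1.hot = true  [true]
19. n1.idx = "kqwnvq"  [S₁.idx ++ S₁.pre]
20. n0.pre = "kqwnvqk"  [S₁.idx ++ "k"]
21. n0.val = 10  [10]
22. n0.hot = false  [not S₁.hot]
23. n0.idx = "kqwnvq"  [if S₁.hot then S₁.idx else "u"]

"kqwnvq"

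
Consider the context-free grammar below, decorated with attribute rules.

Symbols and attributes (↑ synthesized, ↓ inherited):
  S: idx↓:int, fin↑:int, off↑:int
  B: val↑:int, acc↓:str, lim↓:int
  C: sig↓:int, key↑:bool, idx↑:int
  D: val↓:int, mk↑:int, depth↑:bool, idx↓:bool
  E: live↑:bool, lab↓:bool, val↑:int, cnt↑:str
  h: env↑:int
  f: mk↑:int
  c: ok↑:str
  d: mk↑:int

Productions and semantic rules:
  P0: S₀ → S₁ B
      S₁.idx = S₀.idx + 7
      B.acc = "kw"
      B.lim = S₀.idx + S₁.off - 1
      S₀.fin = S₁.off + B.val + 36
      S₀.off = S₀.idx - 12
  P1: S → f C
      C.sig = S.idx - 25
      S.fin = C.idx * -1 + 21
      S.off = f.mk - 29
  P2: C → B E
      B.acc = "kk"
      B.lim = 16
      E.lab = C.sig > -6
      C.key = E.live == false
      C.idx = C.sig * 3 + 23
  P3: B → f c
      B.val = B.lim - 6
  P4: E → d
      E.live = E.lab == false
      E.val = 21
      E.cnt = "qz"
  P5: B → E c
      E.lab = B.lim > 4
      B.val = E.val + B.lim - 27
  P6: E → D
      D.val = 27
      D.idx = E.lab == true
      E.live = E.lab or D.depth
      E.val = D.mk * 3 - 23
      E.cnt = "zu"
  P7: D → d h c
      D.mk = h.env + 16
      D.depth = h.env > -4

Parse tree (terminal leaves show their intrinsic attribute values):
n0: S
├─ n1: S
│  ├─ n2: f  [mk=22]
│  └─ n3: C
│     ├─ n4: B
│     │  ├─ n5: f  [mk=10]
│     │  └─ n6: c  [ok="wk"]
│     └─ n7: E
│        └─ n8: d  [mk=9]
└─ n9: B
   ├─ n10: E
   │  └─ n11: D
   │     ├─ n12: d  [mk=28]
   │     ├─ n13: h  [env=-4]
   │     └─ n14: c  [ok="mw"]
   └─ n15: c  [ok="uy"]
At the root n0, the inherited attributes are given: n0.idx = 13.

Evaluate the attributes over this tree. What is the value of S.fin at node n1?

13

1. n0.idx = 13  [given at root]
2. n1.idx = 20  [S₀.idx + 7]
3. n2.mk = 22  [terminal]
4. n3.sig = -5  [S.idx - 25]
5. n4.acc = "kk"  ["kk"]
6. n4.lim = 16  [16]
7. n5.mk = 10  [terminal]
8. n6.ok = "wk"  [terminal]
9. n4.val = 10  [B.lim - 6]
10. n7.lab = true  [C.sig > -6]
11. n8.mk = 9  [terminal]
12. n7.live = false  [E.lab == false]
13. n7.val = 21  [21]
14. n7.cnt = "qz"  ["qz"]
15. n3.key = true  [E.live == false]
16. n3.idx = 8  [C.sig * 3 + 23]
17. n1.fin = 13  [C.idx * -1 + 21]
18. n1.off = -7  [f.mk - 29]
19. n9.acc = "kw"  ["kw"]
20. n9.lim = 5  [S₀.idx + S₁.off - 1]
21. n10.lab = true  [B.lim > 4]
22. n11.val = 27  [27]
23. n11.idx = true  [E.lab == true]
24. n12.mk = 28  [terminal]
25. n13.env = -4  [terminal]
26. n14.ok = "mw"  [terminal]
27. n11.mk = 12  [h.env + 16]
28. n11.depth = false  [h.env > -4]
29. n10.live = true  [E.lab or D.depth]
30. n10.val = 13  [D.mk * 3 - 23]
31. n10.cnt = "zu"  ["zu"]
32. n15.ok = "uy"  [terminal]
33. n9.val = -9  [E.val + B.lim - 27]
34. n0.fin = 20  [S₁.off + B.val + 36]
35. n0.off = 1  [S₀.idx - 12]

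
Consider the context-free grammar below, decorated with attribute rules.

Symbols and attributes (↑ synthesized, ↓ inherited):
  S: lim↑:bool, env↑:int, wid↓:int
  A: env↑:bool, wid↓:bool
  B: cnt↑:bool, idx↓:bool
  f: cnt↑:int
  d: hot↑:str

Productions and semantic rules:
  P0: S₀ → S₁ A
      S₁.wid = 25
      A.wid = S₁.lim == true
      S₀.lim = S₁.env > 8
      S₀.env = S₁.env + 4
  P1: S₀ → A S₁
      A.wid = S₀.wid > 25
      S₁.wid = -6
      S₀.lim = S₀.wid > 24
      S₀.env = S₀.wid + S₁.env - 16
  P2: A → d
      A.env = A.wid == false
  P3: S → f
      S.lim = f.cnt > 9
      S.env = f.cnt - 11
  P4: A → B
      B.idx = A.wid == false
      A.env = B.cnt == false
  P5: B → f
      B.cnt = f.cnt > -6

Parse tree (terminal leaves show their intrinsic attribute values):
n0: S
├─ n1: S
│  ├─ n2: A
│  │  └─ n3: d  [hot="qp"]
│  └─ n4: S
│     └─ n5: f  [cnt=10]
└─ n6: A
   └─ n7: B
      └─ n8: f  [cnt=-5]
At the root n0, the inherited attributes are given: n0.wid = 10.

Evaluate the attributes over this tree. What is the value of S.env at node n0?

12

1. n0.wid = 10  [given at root]
2. n1.wid = 25  [25]
3. n2.wid = false  [S₀.wid > 25]
4. n3.hot = "qp"  [terminal]
5. n2.env = true  [A.wid == false]
6. n4.wid = -6  [-6]
7. n5.cnt = 10  [terminal]
8. n4.lim = true  [f.cnt > 9]
9. n4.env = -1  [f.cnt - 11]
10. n1.lim = true  [S₀.wid > 24]
11. n1.env = 8  [S₀.wid + S₁.env - 16]
12. n6.wid = true  [S₁.lim == true]
13. n7.idx = false  [A.wid == false]
14. n8.cnt = -5  [terminal]
15. n7.cnt = true  [f.cnt > -6]
16. n6.env = false  [B.cnt == false]
17. n0.lim = false  [S₁.env > 8]
18. n0.env = 12  [S₁.env + 4]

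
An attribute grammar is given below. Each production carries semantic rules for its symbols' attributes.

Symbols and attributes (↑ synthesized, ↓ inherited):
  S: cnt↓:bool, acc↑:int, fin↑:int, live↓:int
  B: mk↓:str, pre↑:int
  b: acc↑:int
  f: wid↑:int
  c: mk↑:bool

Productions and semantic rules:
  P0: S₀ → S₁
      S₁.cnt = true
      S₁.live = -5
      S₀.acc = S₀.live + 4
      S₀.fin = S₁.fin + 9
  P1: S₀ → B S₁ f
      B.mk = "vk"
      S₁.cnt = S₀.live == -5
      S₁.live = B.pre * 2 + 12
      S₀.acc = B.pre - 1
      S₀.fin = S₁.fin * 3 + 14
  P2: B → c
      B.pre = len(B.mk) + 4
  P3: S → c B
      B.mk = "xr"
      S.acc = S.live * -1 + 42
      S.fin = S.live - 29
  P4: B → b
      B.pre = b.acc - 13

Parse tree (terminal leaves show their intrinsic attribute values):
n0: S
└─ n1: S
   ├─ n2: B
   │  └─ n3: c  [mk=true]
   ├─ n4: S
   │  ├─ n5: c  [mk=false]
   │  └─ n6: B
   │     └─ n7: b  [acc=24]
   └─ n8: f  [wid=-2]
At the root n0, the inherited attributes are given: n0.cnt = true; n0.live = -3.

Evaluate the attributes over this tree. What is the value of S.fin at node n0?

1. n0.cnt = true  [given at root]
2. n0.live = -3  [given at root]
3. n1.cnt = true  [true]
4. n1.live = -5  [-5]
5. n2.mk = "vk"  ["vk"]
6. n3.mk = true  [terminal]
7. n2.pre = 6  [len(B.mk) + 4]
8. n4.cnt = true  [S₀.live == -5]
9. n4.live = 24  [B.pre * 2 + 12]
10. n5.mk = false  [terminal]
11. n6.mk = "xr"  ["xr"]
12. n7.acc = 24  [terminal]
13. n6.pre = 11  [b.acc - 13]
14. n4.acc = 18  [S.live * -1 + 42]
15. n4.fin = -5  [S.live - 29]
16. n8.wid = -2  [terminal]
17. n1.acc = 5  [B.pre - 1]
18. n1.fin = -1  [S₁.fin * 3 + 14]
19. n0.acc = 1  [S₀.live + 4]
20. n0.fin = 8  [S₁.fin + 9]

8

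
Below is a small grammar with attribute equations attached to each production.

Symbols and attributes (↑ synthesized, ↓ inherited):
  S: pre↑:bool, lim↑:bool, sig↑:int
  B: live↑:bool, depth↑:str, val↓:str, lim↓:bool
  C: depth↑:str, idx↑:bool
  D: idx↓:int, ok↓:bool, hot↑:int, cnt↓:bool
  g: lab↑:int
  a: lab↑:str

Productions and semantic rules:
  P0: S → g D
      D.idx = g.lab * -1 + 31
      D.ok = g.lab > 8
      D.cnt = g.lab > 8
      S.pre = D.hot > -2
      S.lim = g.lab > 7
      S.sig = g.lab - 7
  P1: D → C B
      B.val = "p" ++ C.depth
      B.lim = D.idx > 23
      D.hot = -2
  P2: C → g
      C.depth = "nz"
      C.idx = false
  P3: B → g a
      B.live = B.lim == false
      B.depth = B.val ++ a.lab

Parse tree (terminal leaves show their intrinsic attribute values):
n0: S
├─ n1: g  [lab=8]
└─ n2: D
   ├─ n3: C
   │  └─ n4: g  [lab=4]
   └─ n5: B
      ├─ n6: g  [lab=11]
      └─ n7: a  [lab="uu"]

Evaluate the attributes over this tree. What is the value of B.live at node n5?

true

1. n1.lab = 8  [terminal]
2. n2.idx = 23  [g.lab * -1 + 31]
3. n2.ok = false  [g.lab > 8]
4. n2.cnt = false  [g.lab > 8]
5. n4.lab = 4  [terminal]
6. n3.depth = "nz"  ["nz"]
7. n3.idx = false  [false]
8. n5.val = "pnz"  ["p" ++ C.depth]
9. n5.lim = false  [D.idx > 23]
10. n6.lab = 11  [terminal]
11. n7.lab = "uu"  [terminal]
12. n5.live = true  [B.lim == false]
13. n5.depth = "pnzuu"  [B.val ++ a.lab]
14. n2.hot = -2  [-2]
15. n0.pre = false  [D.hot > -2]
16. n0.lim = true  [g.lab > 7]
17. n0.sig = 1  [g.lab - 7]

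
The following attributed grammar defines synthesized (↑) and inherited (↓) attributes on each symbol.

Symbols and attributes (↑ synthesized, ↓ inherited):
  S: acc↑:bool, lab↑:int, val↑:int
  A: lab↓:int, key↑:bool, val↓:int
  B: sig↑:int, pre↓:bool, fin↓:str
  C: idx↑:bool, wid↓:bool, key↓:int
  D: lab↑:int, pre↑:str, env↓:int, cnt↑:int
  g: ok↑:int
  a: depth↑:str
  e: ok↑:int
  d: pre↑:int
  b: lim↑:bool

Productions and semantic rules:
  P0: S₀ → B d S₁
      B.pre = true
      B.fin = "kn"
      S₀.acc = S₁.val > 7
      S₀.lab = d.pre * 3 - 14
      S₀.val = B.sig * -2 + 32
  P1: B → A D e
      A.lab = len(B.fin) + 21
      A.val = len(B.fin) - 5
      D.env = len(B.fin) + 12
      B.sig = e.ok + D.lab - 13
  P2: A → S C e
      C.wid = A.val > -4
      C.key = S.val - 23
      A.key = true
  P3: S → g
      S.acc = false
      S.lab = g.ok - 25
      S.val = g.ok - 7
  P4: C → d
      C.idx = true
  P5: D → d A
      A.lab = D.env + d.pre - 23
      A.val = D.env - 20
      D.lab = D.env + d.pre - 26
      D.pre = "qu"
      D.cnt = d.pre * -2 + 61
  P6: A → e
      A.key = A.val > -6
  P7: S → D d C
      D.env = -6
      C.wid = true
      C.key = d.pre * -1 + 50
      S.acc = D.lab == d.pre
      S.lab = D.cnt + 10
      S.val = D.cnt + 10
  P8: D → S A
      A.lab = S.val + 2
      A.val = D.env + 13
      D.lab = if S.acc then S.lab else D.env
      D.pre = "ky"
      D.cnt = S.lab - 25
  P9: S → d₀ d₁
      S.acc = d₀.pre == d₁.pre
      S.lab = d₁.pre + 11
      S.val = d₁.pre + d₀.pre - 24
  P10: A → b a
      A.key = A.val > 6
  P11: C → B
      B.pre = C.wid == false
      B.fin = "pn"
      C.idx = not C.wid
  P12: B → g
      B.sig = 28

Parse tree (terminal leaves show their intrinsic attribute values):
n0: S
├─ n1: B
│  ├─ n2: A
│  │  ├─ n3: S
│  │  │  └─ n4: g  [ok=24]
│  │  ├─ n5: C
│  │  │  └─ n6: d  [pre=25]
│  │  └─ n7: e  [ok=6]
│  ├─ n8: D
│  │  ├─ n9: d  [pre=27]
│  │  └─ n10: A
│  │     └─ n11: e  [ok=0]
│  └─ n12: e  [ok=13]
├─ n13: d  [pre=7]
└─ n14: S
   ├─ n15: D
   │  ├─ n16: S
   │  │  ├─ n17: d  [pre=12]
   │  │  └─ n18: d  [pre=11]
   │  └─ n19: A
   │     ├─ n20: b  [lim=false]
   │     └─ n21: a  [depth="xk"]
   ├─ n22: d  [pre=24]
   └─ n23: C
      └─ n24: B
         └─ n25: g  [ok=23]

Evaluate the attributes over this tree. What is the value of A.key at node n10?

1. n1.pre = true  [true]
2. n1.fin = "kn"  ["kn"]
3. n2.lab = 23  [len(B.fin) + 21]
4. n2.val = -3  [len(B.fin) - 5]
5. n4.ok = 24  [terminal]
6. n3.acc = false  [false]
7. n3.lab = -1  [g.ok - 25]
8. n3.val = 17  [g.ok - 7]
9. n5.wid = true  [A.val > -4]
10. n5.key = -6  [S.val - 23]
11. n6.pre = 25  [terminal]
12. n5.idx = true  [true]
13. n7.ok = 6  [terminal]
14. n2.key = true  [true]
15. n8.env = 14  [len(B.fin) + 12]
16. n9.pre = 27  [terminal]
17. n10.lab = 18  [D.env + d.pre - 23]
18. n10.val = -6  [D.env - 20]
19. n11.ok = 0  [terminal]
20. n10.key = false  [A.val > -6]
21. n8.lab = 15  [D.env + d.pre - 26]
22. n8.pre = "qu"  ["qu"]
23. n8.cnt = 7  [d.pre * -2 + 61]
24. n12.ok = 13  [terminal]
25. n1.sig = 15  [e.ok + D.lab - 13]
26. n13.pre = 7  [terminal]
27. n15.env = -6  [-6]
28. n17.pre = 12  [terminal]
29. n18.pre = 11  [terminal]
30. n16.acc = false  [d₀.pre == d₁.pre]
31. n16.lab = 22  [d₁.pre + 11]
32. n16.val = -1  [d₁.pre + d₀.pre - 24]
33. n19.lab = 1  [S.val + 2]
34. n19.val = 7  [D.env + 13]
35. n20.lim = false  [terminal]
36. n21.depth = "xk"  [terminal]
37. n19.key = true  [A.val > 6]
38. n15.lab = -6  [if S.acc then S.lab else D.env]
39. n15.pre = "ky"  ["ky"]
40. n15.cnt = -3  [S.lab - 25]
41. n22.pre = 24  [terminal]
42. n23.wid = true  [true]
43. n23.key = 26  [d.pre * -1 + 50]
44. n24.pre = false  [C.wid == false]
45. n24.fin = "pn"  ["pn"]
46. n25.ok = 23  [terminal]
47. n24.sig = 28  [28]
48. n23.idx = false  [not C.wid]
49. n14.acc = false  [D.lab == d.pre]
50. n14.lab = 7  [D.cnt + 10]
51. n14.val = 7  [D.cnt + 10]
52. n0.acc = false  [S₁.val > 7]
53. n0.lab = 7  [d.pre * 3 - 14]
54. n0.val = 2  [B.sig * -2 + 32]

false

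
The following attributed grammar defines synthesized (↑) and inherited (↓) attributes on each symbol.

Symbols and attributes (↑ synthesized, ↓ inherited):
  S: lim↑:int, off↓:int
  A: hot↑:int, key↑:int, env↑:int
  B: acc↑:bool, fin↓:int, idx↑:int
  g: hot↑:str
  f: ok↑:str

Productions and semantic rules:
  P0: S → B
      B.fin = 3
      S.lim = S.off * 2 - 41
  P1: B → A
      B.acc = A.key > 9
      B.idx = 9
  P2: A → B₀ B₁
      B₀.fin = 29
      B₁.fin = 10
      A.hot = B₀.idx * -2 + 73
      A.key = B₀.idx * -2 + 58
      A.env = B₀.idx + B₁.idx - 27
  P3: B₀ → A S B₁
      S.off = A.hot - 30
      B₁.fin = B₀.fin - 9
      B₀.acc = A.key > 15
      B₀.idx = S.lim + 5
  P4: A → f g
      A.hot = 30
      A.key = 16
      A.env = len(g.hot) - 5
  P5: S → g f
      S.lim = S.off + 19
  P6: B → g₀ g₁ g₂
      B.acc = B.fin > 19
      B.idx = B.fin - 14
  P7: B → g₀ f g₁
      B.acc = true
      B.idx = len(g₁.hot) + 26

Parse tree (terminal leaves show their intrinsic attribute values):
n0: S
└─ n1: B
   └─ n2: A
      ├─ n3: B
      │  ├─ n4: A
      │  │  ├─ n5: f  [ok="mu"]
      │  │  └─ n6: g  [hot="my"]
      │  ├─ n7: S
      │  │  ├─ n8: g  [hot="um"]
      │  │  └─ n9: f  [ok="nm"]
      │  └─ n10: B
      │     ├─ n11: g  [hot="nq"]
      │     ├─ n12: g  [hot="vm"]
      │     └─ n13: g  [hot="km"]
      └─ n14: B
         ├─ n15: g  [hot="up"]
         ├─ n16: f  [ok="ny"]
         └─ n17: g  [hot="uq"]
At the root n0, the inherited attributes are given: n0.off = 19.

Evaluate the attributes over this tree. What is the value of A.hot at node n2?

25

1. n0.off = 19  [given at root]
2. n1.fin = 3  [3]
3. n3.fin = 29  [29]
4. n5.ok = "mu"  [terminal]
5. n6.hot = "my"  [terminal]
6. n4.hot = 30  [30]
7. n4.key = 16  [16]
8. n4.env = -3  [len(g.hot) - 5]
9. n7.off = 0  [A.hot - 30]
10. n8.hot = "um"  [terminal]
11. n9.ok = "nm"  [terminal]
12. n7.lim = 19  [S.off + 19]
13. n10.fin = 20  [B₀.fin - 9]
14. n11.hot = "nq"  [terminal]
15. n12.hot = "vm"  [terminal]
16. n13.hot = "km"  [terminal]
17. n10.acc = true  [B.fin > 19]
18. n10.idx = 6  [B.fin - 14]
19. n3.acc = true  [A.key > 15]
20. n3.idx = 24  [S.lim + 5]
21. n14.fin = 10  [10]
22. n15.hot = "up"  [terminal]
23. n16.ok = "ny"  [terminal]
24. n17.hot = "uq"  [terminal]
25. n14.acc = true  [true]
26. n14.idx = 28  [len(g₁.hot) + 26]
27. n2.hot = 25  [B₀.idx * -2 + 73]
28. n2.key = 10  [B₀.idx * -2 + 58]
29. n2.env = 25  [B₀.idx + B₁.idx - 27]
30. n1.acc = true  [A.key > 9]
31. n1.idx = 9  [9]
32. n0.lim = -3  [S.off * 2 - 41]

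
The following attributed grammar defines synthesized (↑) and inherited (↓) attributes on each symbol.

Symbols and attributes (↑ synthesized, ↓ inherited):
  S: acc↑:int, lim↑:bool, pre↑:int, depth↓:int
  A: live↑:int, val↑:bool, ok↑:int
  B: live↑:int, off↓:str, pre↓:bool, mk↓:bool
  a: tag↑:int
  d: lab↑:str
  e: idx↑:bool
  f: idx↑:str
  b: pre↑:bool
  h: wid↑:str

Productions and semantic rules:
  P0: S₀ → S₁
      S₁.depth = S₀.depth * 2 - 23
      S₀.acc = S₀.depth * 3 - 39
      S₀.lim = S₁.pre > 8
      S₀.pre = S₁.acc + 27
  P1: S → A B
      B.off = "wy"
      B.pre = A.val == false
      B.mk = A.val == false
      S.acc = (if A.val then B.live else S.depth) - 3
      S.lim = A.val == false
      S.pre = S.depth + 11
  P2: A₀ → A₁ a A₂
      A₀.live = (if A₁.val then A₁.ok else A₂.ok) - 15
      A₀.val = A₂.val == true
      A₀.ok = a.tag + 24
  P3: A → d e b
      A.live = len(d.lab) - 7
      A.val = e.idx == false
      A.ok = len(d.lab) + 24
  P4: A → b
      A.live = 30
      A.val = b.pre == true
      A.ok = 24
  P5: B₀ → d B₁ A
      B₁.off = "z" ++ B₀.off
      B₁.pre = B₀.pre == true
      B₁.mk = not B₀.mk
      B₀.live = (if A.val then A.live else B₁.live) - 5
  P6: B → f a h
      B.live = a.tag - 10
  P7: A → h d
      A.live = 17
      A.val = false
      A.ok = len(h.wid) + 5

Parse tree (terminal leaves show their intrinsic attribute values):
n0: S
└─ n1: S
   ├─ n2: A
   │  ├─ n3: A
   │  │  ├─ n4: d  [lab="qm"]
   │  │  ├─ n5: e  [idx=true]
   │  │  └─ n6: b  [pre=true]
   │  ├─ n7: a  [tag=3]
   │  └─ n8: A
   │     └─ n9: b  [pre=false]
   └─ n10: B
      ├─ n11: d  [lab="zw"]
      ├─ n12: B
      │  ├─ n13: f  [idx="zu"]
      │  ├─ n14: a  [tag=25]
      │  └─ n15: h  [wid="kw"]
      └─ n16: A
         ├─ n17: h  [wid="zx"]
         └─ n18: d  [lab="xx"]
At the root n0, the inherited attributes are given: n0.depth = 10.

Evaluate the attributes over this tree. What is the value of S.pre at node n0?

21

1. n0.depth = 10  [given at root]
2. n1.depth = -3  [S₀.depth * 2 - 23]
3. n4.lab = "qm"  [terminal]
4. n5.idx = true  [terminal]
5. n6.pre = true  [terminal]
6. n3.live = -5  [len(d.lab) - 7]
7. n3.val = false  [e.idx == false]
8. n3.ok = 26  [len(d.lab) + 24]
9. n7.tag = 3  [terminal]
10. n9.pre = false  [terminal]
11. n8.live = 30  [30]
12. n8.val = false  [b.pre == true]
13. n8.ok = 24  [24]
14. n2.live = 9  [(if A₁.val then A₁.ok else A₂.ok) - 15]
15. n2.val = false  [A₂.val == true]
16. n2.ok = 27  [a.tag + 24]
17. n10.off = "wy"  ["wy"]
18. n10.pre = true  [A.val == false]
19. n10.mk = true  [A.val == false]
20. n11.lab = "zw"  [terminal]
21. n12.off = "zwy"  ["z" ++ B₀.off]
22. n12.pre = true  [B₀.pre == true]
23. n12.mk = false  [not B₀.mk]
24. n13.idx = "zu"  [terminal]
25. n14.tag = 25  [terminal]
26. n15.wid = "kw"  [terminal]
27. n12.live = 15  [a.tag - 10]
28. n17.wid = "zx"  [terminal]
29. n18.lab = "xx"  [terminal]
30. n16.live = 17  [17]
31. n16.val = false  [false]
32. n16.ok = 7  [len(h.wid) + 5]
33. n10.live = 10  [(if A.val then A.live else B₁.live) - 5]
34. n1.acc = -6  [(if A.val then B.live else S.depth) - 3]
35. n1.lim = true  [A.val == false]
36. n1.pre = 8  [S.depth + 11]
37. n0.acc = -9  [S₀.depth * 3 - 39]
38. n0.lim = false  [S₁.pre > 8]
39. n0.pre = 21  [S₁.acc + 27]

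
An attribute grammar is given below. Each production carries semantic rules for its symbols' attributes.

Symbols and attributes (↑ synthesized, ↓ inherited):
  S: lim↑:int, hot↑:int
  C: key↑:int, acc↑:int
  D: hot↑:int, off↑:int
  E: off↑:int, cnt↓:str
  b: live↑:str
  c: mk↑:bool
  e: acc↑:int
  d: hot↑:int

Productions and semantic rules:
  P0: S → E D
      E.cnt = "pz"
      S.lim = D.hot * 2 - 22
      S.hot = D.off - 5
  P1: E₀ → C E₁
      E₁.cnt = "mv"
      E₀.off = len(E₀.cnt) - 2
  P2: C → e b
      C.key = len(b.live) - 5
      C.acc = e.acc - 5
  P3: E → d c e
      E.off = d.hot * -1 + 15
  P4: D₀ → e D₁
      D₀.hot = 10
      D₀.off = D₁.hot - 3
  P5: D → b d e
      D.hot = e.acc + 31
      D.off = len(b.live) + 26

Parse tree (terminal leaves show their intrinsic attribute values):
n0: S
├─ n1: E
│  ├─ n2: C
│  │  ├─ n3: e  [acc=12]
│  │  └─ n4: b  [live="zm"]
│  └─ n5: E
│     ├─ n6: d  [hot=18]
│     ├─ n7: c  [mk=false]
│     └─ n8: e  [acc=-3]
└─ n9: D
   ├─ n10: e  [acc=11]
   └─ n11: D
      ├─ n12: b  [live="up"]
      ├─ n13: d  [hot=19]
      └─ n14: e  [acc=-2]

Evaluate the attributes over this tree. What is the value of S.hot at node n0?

21

1. n1.cnt = "pz"  ["pz"]
2. n3.acc = 12  [terminal]
3. n4.live = "zm"  [terminal]
4. n2.key = -3  [len(b.live) - 5]
5. n2.acc = 7  [e.acc - 5]
6. n5.cnt = "mv"  ["mv"]
7. n6.hot = 18  [terminal]
8. n7.mk = false  [terminal]
9. n8.acc = -3  [terminal]
10. n5.off = -3  [d.hot * -1 + 15]
11. n1.off = 0  [len(E₀.cnt) - 2]
12. n10.acc = 11  [terminal]
13. n12.live = "up"  [terminal]
14. n13.hot = 19  [terminal]
15. n14.acc = -2  [terminal]
16. n11.hot = 29  [e.acc + 31]
17. n11.off = 28  [len(b.live) + 26]
18. n9.hot = 10  [10]
19. n9.off = 26  [D₁.hot - 3]
20. n0.lim = -2  [D.hot * 2 - 22]
21. n0.hot = 21  [D.off - 5]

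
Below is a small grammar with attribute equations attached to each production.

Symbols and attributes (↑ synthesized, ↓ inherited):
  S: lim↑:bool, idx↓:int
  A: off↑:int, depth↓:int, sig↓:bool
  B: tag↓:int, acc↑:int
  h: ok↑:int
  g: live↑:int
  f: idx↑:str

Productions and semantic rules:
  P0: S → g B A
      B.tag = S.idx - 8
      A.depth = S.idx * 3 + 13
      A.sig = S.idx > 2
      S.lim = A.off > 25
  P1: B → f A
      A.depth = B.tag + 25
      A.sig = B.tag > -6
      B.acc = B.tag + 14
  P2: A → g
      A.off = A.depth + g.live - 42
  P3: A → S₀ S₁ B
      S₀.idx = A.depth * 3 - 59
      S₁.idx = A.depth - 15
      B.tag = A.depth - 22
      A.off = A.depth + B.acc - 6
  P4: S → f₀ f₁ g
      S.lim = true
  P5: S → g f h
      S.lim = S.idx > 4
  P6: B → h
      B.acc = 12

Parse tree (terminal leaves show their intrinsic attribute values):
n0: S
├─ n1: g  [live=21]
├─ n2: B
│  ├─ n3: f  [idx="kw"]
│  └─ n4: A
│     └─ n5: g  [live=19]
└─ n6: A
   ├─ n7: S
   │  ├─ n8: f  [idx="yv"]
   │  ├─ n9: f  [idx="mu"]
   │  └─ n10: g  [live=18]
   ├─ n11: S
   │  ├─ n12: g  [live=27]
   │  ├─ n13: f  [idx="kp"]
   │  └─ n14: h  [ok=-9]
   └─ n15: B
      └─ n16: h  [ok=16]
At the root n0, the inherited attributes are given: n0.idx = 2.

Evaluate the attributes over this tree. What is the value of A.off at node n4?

1. n0.idx = 2  [given at root]
2. n1.live = 21  [terminal]
3. n2.tag = -6  [S.idx - 8]
4. n3.idx = "kw"  [terminal]
5. n4.depth = 19  [B.tag + 25]
6. n4.sig = false  [B.tag > -6]
7. n5.live = 19  [terminal]
8. n4.off = -4  [A.depth + g.live - 42]
9. n2.acc = 8  [B.tag + 14]
10. n6.depth = 19  [S.idx * 3 + 13]
11. n6.sig = false  [S.idx > 2]
12. n7.idx = -2  [A.depth * 3 - 59]
13. n8.idx = "yv"  [terminal]
14. n9.idx = "mu"  [terminal]
15. n10.live = 18  [terminal]
16. n7.lim = true  [true]
17. n11.idx = 4  [A.depth - 15]
18. n12.live = 27  [terminal]
19. n13.idx = "kp"  [terminal]
20. n14.ok = -9  [terminal]
21. n11.lim = false  [S.idx > 4]
22. n15.tag = -3  [A.depth - 22]
23. n16.ok = 16  [terminal]
24. n15.acc = 12  [12]
25. n6.off = 25  [A.depth + B.acc - 6]
26. n0.lim = false  [A.off > 25]

-4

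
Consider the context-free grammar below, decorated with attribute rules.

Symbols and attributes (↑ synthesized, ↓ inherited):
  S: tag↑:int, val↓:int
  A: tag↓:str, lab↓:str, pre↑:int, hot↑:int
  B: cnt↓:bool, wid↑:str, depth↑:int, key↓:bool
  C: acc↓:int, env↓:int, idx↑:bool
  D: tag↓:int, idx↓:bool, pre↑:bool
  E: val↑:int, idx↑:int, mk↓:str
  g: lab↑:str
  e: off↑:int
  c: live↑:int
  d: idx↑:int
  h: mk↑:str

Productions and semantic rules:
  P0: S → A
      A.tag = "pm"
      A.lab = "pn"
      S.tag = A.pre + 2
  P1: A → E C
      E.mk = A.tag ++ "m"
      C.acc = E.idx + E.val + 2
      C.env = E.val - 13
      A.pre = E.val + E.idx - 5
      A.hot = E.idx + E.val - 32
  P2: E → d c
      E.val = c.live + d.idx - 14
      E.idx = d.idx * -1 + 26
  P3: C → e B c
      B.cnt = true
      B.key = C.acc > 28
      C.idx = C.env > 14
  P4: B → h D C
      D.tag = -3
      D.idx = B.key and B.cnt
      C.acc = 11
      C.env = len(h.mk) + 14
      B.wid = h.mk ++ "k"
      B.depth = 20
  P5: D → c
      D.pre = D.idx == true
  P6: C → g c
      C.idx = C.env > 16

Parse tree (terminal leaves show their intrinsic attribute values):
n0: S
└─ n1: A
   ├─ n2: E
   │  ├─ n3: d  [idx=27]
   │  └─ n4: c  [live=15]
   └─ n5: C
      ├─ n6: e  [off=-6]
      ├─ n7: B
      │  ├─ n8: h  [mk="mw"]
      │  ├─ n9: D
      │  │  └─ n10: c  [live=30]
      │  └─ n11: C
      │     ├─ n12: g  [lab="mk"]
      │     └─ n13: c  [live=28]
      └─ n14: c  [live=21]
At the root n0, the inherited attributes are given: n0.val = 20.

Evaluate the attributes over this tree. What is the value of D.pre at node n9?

true

1. n0.val = 20  [given at root]
2. n1.tag = "pm"  ["pm"]
3. n1.lab = "pn"  ["pn"]
4. n2.mk = "pmm"  [A.tag ++ "m"]
5. n3.idx = 27  [terminal]
6. n4.live = 15  [terminal]
7. n2.val = 28  [c.live + d.idx - 14]
8. n2.idx = -1  [d.idx * -1 + 26]
9. n5.acc = 29  [E.idx + E.val + 2]
10. n5.env = 15  [E.val - 13]
11. n6.off = -6  [terminal]
12. n7.cnt = true  [true]
13. n7.key = true  [C.acc > 28]
14. n8.mk = "mw"  [terminal]
15. n9.tag = -3  [-3]
16. n9.idx = true  [B.key and B.cnt]
17. n10.live = 30  [terminal]
18. n9.pre = true  [D.idx == true]
19. n11.acc = 11  [11]
20. n11.env = 16  [len(h.mk) + 14]
21. n12.lab = "mk"  [terminal]
22. n13.live = 28  [terminal]
23. n11.idx = false  [C.env > 16]
24. n7.wid = "mwk"  [h.mk ++ "k"]
25. n7.depth = 20  [20]
26. n14.live = 21  [terminal]
27. n5.idx = true  [C.env > 14]
28. n1.pre = 22  [E.val + E.idx - 5]
29. n1.hot = -5  [E.idx + E.val - 32]
30. n0.tag = 24  [A.pre + 2]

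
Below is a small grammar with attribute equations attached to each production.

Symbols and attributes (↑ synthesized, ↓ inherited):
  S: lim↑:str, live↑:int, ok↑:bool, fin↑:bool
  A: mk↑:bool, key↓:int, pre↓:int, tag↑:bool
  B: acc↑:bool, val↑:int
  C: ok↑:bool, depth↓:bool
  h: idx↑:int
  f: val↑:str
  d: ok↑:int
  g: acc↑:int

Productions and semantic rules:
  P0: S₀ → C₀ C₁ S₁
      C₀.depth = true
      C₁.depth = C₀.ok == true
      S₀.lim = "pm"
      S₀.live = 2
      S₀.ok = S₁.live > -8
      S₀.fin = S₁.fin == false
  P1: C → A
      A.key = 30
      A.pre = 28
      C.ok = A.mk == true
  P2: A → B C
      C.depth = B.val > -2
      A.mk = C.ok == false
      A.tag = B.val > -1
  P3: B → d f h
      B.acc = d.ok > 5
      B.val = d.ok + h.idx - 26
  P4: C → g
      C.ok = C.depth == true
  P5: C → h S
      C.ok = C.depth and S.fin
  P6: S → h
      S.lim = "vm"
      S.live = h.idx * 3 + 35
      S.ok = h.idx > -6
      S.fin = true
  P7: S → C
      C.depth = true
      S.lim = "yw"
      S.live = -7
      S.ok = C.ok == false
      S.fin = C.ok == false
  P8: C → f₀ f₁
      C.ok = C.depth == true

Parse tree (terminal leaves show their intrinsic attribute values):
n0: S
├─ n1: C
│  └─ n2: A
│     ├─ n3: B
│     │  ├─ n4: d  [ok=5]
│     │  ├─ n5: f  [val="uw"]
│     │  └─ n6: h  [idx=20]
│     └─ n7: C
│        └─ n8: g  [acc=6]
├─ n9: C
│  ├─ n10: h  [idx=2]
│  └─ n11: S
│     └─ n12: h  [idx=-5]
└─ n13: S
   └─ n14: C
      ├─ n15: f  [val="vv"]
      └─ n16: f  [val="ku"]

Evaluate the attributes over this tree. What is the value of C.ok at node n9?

1. n1.depth = true  [true]
2. n2.key = 30  [30]
3. n2.pre = 28  [28]
4. n4.ok = 5  [terminal]
5. n5.val = "uw"  [terminal]
6. n6.idx = 20  [terminal]
7. n3.acc = false  [d.ok > 5]
8. n3.val = -1  [d.ok + h.idx - 26]
9. n7.depth = true  [B.val > -2]
10. n8.acc = 6  [terminal]
11. n7.ok = true  [C.depth == true]
12. n2.mk = false  [C.ok == false]
13. n2.tag = false  [B.val > -1]
14. n1.ok = false  [A.mk == true]
15. n9.depth = false  [C₀.ok == true]
16. n10.idx = 2  [terminal]
17. n12.idx = -5  [terminal]
18. n11.lim = "vm"  ["vm"]
19. n11.live = 20  [h.idx * 3 + 35]
20. n11.ok = true  [h.idx > -6]
21. n11.fin = true  [true]
22. n9.ok = false  [C.depth and S.fin]
23. n14.depth = true  [true]
24. n15.val = "vv"  [terminal]
25. n16.val = "ku"  [terminal]
26. n14.ok = true  [C.depth == true]
27. n13.lim = "yw"  ["yw"]
28. n13.live = -7  [-7]
29. n13.ok = false  [C.ok == false]
30. n13.fin = false  [C.ok == false]
31. n0.lim = "pm"  ["pm"]
32. n0.live = 2  [2]
33. n0.ok = true  [S₁.live > -8]
34. n0.fin = true  [S₁.fin == false]

false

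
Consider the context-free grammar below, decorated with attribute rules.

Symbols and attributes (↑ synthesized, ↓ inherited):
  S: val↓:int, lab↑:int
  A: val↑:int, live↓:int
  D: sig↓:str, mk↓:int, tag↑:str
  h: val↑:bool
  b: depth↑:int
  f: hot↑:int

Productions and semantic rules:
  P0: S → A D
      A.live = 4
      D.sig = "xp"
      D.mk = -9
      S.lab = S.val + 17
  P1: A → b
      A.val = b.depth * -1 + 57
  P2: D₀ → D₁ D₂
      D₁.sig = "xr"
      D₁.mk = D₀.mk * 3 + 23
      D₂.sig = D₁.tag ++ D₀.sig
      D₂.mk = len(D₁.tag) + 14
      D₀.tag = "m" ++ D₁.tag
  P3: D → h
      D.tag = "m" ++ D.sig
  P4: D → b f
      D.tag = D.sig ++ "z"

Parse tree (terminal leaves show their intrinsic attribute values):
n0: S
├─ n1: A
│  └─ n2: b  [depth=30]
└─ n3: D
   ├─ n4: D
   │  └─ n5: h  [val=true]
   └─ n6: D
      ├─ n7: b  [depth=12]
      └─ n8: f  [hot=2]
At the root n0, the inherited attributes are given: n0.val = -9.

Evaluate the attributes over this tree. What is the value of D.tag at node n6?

"mxrxpz"

1. n0.val = -9  [given at root]
2. n1.live = 4  [4]
3. n2.depth = 30  [terminal]
4. n1.val = 27  [b.depth * -1 + 57]
5. n3.sig = "xp"  ["xp"]
6. n3.mk = -9  [-9]
7. n4.sig = "xr"  ["xr"]
8. n4.mk = -4  [D₀.mk * 3 + 23]
9. n5.val = true  [terminal]
10. n4.tag = "mxr"  ["m" ++ D.sig]
11. n6.sig = "mxrxp"  [D₁.tag ++ D₀.sig]
12. n6.mk = 17  [len(D₁.tag) + 14]
13. n7.depth = 12  [terminal]
14. n8.hot = 2  [terminal]
15. n6.tag = "mxrxpz"  [D.sig ++ "z"]
16. n3.tag = "mmxr"  ["m" ++ D₁.tag]
17. n0.lab = 8  [S.val + 17]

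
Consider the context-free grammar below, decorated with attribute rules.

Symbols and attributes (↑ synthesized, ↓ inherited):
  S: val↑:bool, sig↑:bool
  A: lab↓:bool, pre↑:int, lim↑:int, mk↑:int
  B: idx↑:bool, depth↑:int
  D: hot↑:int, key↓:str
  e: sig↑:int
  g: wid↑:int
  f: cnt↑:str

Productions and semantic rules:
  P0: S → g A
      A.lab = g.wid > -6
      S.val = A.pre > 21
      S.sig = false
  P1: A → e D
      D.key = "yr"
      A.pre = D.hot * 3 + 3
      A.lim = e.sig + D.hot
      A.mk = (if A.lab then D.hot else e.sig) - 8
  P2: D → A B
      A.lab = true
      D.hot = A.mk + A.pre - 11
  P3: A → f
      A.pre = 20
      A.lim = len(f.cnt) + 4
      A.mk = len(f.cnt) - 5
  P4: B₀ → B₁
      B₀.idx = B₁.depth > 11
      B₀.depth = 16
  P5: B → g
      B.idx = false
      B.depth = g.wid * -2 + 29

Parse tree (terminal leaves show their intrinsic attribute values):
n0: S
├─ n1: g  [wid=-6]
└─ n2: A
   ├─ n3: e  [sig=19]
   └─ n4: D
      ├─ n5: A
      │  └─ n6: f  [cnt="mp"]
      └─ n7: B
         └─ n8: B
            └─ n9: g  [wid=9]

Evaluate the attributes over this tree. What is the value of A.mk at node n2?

11

1. n1.wid = -6  [terminal]
2. n2.lab = false  [g.wid > -6]
3. n3.sig = 19  [terminal]
4. n4.key = "yr"  ["yr"]
5. n5.lab = true  [true]
6. n6.cnt = "mp"  [terminal]
7. n5.pre = 20  [20]
8. n5.lim = 6  [len(f.cnt) + 4]
9. n5.mk = -3  [len(f.cnt) - 5]
10. n9.wid = 9  [terminal]
11. n8.idx = false  [false]
12. n8.depth = 11  [g.wid * -2 + 29]
13. n7.idx = false  [B₁.depth > 11]
14. n7.depth = 16  [16]
15. n4.hot = 6  [A.mk + A.pre - 11]
16. n2.pre = 21  [D.hot * 3 + 3]
17. n2.lim = 25  [e.sig + D.hot]
18. n2.mk = 11  [(if A.lab then D.hot else e.sig) - 8]
19. n0.val = false  [A.pre > 21]
20. n0.sig = false  [false]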